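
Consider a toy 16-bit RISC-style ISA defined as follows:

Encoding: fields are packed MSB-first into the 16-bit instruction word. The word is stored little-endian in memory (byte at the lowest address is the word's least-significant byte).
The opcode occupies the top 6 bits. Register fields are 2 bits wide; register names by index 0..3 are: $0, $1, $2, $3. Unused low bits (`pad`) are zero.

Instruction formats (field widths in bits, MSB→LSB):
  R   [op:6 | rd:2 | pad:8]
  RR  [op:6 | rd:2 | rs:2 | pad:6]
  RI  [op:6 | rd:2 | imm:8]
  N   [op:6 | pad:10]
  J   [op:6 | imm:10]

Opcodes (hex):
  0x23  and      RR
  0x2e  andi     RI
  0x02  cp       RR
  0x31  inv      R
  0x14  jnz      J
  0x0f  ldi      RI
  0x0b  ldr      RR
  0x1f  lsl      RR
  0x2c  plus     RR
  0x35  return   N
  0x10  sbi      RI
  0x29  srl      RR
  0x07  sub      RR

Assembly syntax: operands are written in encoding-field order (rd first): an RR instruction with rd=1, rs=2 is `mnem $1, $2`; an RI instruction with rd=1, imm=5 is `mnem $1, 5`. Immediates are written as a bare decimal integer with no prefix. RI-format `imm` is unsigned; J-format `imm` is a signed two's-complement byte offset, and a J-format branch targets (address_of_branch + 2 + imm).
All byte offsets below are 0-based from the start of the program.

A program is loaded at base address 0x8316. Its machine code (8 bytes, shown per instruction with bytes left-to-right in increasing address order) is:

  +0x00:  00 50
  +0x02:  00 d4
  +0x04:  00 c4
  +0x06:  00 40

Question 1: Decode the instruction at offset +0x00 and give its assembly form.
jnz 0

[00] 00 50 → 0x5000
  op=0x5000>>10=0x14 ⇒ jnz (J)
  imm@[9:0]=0x0 ⇒ 0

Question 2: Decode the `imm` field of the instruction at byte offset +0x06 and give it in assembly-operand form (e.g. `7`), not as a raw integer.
+0x06: 00 40 ⇒ word 0x4000 (little)
  top 6b → 0x10 → sbi [RI]
  [9:8] rd=0 = $0
  [7:0] imm=0 = 0

0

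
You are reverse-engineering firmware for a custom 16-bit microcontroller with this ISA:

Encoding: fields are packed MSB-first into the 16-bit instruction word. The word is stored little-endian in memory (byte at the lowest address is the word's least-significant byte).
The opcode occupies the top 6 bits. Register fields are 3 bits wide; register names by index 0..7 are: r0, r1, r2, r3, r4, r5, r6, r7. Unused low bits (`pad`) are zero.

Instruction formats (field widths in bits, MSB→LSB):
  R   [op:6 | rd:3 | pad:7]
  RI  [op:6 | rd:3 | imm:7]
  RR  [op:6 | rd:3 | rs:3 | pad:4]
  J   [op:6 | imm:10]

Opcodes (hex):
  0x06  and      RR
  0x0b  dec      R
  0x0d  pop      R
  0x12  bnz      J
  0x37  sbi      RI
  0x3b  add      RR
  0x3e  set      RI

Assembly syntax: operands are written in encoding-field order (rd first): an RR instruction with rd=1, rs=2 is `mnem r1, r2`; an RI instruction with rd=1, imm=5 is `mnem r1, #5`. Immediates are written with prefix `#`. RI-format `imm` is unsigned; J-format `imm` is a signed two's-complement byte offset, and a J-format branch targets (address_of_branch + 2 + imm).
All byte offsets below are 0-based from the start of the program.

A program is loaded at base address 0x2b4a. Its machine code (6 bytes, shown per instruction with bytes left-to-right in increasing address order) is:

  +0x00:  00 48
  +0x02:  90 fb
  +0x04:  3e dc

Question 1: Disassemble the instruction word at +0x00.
bnz #0

off 0x00: read 00 48 as little → 0x4800
  op=0x4800>>10=0x12 ⇒ bnz (J)
  imm@[9:0]=0x0 ⇒ #0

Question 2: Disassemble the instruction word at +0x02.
set r7, #16

[02] 90 fb → 0xfb90
  op=0xfb90>>10=0x3e ⇒ set (RI)
  rd: (w>>7)&0x7=0x7 → r7
  imm: (w>>0)&0x7f=0x10 → #16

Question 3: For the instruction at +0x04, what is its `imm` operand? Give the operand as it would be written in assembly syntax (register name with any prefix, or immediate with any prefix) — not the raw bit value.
#62

off 0x04: read 3e dc as little → 0xdc3e
  op=0xdc3e>>10=0x37 ⇒ sbi (RI)
  [9:7] rd=0 = r0
  [6:0] imm=62 = #62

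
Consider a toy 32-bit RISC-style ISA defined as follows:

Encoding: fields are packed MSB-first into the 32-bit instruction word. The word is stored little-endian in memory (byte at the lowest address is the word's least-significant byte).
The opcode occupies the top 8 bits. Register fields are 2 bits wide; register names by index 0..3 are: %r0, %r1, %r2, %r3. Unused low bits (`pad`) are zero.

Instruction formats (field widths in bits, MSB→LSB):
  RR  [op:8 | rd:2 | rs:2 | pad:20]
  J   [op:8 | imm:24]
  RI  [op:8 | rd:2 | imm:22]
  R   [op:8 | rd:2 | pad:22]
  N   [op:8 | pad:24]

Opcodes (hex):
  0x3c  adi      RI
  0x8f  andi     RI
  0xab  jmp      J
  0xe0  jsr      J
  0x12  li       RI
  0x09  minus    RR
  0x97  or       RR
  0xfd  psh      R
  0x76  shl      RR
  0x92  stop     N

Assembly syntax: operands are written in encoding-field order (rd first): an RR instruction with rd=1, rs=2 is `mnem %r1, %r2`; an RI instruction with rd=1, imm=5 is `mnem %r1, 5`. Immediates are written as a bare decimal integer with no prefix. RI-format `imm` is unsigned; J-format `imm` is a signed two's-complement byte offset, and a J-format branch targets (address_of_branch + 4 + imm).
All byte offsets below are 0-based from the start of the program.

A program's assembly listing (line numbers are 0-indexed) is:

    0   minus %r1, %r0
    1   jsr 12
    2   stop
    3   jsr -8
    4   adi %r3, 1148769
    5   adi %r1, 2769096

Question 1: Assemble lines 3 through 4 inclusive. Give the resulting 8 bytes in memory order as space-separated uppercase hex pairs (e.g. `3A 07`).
F8 FF FF E0 61 87 D1 3C

L3: jsr op=0xe0:8|imm=-8:24 ⇒ 0xe0fffff8 ⇒ little f8 ff ff e0
L4: adi op=0x3c:8|rd=3:2|imm=1148769:22 ⇒ 0x3cd18761 ⇒ little 61 87 d1 3c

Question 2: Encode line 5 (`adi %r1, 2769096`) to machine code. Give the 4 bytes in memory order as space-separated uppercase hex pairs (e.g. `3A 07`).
L5: adi op=0x3c:8|rd=1:2|imm=2769096:22 ⇒ 0x3c6a40c8 ⇒ little c8 40 6a 3c

C8 40 6A 3C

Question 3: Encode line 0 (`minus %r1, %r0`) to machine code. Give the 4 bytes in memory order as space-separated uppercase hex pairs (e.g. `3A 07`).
00 00 40 09

L0: minus op=0x9:8|rd=1:2|rs=0:2|pad=0:20 ⇒ 0x09400000 ⇒ little 00 00 40 09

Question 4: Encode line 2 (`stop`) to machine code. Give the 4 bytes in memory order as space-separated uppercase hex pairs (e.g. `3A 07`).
line 2 (stop): pack op=0x92:8|pad=0:24 = 0x92000000; little→ 00 00 00 92

00 00 00 92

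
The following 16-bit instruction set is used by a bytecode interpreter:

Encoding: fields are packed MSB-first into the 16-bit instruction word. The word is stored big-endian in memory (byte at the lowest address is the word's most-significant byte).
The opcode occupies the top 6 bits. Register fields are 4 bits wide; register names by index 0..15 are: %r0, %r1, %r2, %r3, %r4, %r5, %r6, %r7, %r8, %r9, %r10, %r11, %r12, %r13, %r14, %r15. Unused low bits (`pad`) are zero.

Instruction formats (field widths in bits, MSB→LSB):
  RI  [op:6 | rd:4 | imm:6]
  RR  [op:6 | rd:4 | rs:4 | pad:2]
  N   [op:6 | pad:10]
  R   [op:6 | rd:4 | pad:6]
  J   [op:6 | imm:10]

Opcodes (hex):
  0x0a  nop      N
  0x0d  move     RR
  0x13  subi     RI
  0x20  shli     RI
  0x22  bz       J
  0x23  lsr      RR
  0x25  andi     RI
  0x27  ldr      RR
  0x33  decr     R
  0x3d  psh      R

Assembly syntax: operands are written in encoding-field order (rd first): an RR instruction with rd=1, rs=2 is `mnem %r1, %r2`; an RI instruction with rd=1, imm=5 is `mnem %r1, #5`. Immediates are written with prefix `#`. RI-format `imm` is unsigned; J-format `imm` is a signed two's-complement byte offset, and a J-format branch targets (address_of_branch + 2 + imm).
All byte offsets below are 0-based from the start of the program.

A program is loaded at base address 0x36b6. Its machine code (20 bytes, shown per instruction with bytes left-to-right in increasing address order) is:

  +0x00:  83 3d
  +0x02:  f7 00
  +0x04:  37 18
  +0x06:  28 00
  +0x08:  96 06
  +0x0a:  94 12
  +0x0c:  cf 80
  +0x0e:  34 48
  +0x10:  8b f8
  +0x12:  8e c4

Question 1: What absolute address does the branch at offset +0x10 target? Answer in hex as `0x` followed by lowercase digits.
+0x10: 8b f8 ⇒ word 0x8bf8 (big)
  opcode bits[15:10]=0x22: bz/J
  [9:0] imm=1016 (s10→-8) = #-8
  target = base 0x36b6 + off 0x10 + 2 + imm -8 = 0x36c0

0x36c0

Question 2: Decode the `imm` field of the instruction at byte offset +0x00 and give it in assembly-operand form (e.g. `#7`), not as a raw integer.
#61

[00] 83 3d → 0x833d
  top 6b → 0x20 → shli [RI]
  [9:6] rd=12 = %r12
  [5:0] imm=61 = #61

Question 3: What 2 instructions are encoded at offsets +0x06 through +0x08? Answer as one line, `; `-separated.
off 0x06: read 28 00 as big → 0x2800
  top 6b → 0xa → nop [N]
off 0x08: read 96 06 as big → 0x9606
  top 6b → 0x25 → andi [RI]
  rd@[9:6]=0x8 ⇒ %r8
  imm@[5:0]=0x6 ⇒ #6

nop; andi %r8, #6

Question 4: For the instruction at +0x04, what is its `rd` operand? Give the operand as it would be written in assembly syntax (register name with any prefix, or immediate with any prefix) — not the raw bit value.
%r12

off 0x04: read 37 18 as big → 0x3718
  top 6b → 0xd → move [RR]
  [9:6] rd=12 = %r12
  [5:2] rs=6 = %r6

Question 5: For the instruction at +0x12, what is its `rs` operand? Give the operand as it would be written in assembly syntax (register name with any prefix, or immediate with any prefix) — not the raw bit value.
[12] 8e c4 → 0x8ec4
  opcode bits[15:10]=0x23: lsr/RR
  rd@[9:6]=0xb ⇒ %r11
  rs@[5:2]=0x1 ⇒ %r1

%r1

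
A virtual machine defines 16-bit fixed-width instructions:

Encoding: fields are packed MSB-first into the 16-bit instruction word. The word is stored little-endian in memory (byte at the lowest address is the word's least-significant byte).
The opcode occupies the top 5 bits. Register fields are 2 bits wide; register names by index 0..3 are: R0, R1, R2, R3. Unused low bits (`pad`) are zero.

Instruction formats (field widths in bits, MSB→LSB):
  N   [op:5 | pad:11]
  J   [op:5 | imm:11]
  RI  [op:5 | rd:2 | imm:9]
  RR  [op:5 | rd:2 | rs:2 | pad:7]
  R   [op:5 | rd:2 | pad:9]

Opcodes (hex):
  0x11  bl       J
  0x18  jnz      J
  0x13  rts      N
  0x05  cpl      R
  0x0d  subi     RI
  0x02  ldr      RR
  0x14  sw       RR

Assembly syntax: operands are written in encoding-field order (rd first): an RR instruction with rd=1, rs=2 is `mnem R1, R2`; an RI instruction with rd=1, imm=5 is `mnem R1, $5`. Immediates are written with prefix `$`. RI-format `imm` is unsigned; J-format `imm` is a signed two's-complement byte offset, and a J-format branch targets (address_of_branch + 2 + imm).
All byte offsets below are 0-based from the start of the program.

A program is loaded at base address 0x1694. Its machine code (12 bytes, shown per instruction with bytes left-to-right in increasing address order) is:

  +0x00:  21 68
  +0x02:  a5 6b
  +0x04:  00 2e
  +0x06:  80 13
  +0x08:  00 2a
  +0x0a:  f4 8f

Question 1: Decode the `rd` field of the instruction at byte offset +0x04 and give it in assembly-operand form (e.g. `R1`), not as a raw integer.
R3

[04] 00 2e → 0x2e00
  opcode bits[15:11]=0x5: cpl/R
  rd: (w>>9)&0x3=0x3 → R3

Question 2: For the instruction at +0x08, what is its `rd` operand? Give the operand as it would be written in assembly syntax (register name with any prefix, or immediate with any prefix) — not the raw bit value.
R1

+0x08: 00 2a ⇒ word 0x2a00 (little)
  opcode bits[15:11]=0x5: cpl/R
  rd@[10:9]=0x1 ⇒ R1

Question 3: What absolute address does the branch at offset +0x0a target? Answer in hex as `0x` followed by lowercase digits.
@+0a  little-endian(f4 8f) = 0x8ff4
  op=0x8ff4>>11=0x11 ⇒ bl (J)
  imm@[10:0]=0x7f4 (s11→-12) ⇒ $-12
  target = base 0x1694 + off 0x0a + 2 + imm -12 = 0x1694

0x1694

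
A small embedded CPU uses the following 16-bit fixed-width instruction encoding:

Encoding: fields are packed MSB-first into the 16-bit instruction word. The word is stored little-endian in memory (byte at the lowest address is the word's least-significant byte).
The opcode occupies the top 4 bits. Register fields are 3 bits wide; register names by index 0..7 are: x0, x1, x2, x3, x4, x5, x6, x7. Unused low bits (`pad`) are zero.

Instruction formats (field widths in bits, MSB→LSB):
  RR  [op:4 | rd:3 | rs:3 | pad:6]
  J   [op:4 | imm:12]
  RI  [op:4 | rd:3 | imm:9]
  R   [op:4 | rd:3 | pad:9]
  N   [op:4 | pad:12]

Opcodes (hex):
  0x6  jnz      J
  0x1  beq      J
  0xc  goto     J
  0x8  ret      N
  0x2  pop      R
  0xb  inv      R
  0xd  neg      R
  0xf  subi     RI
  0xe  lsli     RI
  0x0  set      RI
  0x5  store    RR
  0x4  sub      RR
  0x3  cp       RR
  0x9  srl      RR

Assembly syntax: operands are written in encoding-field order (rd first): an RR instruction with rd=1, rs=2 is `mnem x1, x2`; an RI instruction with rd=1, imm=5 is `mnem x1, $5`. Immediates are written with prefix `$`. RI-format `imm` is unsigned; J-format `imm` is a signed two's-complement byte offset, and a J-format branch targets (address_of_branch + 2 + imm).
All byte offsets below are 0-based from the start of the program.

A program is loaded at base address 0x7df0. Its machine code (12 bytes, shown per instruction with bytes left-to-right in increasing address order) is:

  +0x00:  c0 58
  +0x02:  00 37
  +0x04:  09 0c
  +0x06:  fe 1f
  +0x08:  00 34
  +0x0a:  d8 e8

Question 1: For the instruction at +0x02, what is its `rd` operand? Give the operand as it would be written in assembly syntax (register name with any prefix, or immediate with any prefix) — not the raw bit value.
[02] 00 37 → 0x3700
  op=0x3700>>12=0x3 ⇒ cp (RR)
  rd: (w>>9)&0x7=0x3 → x3
  rs: (w>>6)&0x7=0x4 → x4

x3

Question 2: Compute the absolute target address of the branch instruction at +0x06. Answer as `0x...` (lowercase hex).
0x7df6

off 0x06: read fe 1f as little → 0x1ffe
  top 4b → 0x1 → beq [J]
  imm@[11:0]=0xffe (s12→-2) ⇒ $-2
  target = base 0x7df0 + off 0x06 + 2 + imm -2 = 0x7df6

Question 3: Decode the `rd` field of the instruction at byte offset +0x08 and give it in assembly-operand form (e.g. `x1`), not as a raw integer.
x2

+0x08: 00 34 ⇒ word 0x3400 (little)
  top 4b → 0x3 → cp [RR]
  rd: (w>>9)&0x7=0x2 → x2
  rs: (w>>6)&0x7=0x0 → x0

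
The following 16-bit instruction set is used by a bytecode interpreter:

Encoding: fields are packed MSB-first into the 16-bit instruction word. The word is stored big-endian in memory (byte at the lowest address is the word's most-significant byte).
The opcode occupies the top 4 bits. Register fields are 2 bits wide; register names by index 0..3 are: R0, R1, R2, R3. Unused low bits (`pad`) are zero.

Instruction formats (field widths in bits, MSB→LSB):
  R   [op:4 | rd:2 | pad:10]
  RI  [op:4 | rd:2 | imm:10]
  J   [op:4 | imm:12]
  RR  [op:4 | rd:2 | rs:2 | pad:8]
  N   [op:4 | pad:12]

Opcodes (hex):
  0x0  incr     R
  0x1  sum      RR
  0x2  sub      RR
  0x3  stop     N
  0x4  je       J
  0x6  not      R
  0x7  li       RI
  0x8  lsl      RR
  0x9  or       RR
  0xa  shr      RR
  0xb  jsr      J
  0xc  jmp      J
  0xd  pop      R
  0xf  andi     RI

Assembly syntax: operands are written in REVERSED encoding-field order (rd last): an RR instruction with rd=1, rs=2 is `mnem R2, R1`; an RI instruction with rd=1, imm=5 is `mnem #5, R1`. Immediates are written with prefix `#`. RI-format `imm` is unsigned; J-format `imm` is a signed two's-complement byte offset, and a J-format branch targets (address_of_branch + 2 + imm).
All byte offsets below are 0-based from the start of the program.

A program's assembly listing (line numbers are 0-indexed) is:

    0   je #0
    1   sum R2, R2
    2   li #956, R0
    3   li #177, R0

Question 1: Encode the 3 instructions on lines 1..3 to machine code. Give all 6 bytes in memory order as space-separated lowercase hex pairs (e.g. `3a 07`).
1a 00 73 bc 70 b1

1. sum fields op=0x1:4|rd=2:2|rs=2:2|pad=0:8 → word 1a00h → 1a 00
2. li fields op=0x7:4|rd=0:2|imm=956:10 → word 73bch → 73 bc
3. li fields op=0x7:4|rd=0:2|imm=177:10 → word 70b1h → 70 b1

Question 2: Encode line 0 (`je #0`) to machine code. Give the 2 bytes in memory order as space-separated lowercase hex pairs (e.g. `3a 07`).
40 00

L0: je op=0x4:4|imm=0:12 ⇒ 0x4000 ⇒ big 40 00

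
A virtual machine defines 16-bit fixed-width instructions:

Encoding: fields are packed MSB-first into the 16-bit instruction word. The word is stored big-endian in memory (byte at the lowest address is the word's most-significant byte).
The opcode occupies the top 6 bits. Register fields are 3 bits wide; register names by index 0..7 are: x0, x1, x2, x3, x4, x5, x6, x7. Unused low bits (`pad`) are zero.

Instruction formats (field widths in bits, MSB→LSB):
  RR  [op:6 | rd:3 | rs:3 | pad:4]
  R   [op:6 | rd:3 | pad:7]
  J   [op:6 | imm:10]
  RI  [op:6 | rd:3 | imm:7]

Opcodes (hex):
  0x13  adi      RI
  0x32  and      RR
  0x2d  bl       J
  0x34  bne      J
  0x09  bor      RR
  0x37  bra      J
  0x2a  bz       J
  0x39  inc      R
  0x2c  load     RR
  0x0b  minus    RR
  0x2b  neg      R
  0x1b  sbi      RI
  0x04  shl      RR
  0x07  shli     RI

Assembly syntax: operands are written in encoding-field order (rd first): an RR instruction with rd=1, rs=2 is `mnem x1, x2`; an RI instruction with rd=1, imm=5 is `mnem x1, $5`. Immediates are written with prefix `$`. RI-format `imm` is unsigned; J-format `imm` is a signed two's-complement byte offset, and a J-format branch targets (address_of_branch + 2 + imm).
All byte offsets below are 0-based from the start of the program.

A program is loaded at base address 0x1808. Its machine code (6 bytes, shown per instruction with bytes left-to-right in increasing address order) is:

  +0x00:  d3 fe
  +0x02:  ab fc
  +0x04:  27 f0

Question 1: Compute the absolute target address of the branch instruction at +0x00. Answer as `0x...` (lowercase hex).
+0x00: d3 fe ⇒ word 0xd3fe (big)
  opcode bits[15:10]=0x34: bne/J
  [9:0] imm=1022 (s10→-2) = $-2
  target = base 0x1808 + off 0x00 + 2 + imm -2 = 0x1808

0x1808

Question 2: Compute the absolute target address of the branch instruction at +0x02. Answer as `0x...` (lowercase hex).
0x1808

+0x02: ab fc ⇒ word 0xabfc (big)
  top 6b → 0x2a → bz [J]
  imm: (w>>0)&0x3ff=0x3fc (s10→-4) → $-4
  target = base 0x1808 + off 0x02 + 2 + imm -4 = 0x1808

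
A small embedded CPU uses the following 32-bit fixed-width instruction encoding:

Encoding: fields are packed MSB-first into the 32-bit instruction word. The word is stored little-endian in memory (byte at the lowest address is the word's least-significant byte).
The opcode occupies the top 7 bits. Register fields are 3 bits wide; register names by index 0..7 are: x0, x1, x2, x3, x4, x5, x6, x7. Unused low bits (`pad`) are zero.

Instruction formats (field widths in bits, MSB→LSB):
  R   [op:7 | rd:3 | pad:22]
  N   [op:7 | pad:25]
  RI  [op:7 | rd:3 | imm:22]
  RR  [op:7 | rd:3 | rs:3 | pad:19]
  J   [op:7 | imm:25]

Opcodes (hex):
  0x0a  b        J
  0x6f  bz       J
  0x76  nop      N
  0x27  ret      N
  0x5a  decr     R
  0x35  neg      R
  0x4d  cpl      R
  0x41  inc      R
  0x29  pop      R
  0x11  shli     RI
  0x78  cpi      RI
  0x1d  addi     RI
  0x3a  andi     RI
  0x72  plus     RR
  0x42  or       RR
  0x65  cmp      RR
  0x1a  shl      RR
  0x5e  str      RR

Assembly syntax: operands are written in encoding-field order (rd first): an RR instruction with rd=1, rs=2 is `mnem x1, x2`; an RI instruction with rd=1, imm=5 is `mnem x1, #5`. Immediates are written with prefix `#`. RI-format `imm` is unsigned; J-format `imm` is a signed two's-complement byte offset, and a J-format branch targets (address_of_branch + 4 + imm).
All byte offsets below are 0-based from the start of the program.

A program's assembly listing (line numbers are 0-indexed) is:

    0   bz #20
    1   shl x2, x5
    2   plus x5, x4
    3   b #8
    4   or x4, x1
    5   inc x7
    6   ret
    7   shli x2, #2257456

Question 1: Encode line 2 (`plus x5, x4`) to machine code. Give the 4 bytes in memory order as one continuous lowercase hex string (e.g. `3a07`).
L2: plus op=0x72:7|rd=5:3|rs=4:3|pad=0:19 ⇒ 0xe5600000 ⇒ little 00 00 60 e5

000060e5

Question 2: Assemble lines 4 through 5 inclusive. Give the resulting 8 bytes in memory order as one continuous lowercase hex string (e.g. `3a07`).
L4: or op=0x42:7|rd=4:3|rs=1:3|pad=0:19 ⇒ 0x85080000 ⇒ little 00 00 08 85
L5: inc op=0x41:7|rd=7:3|pad=0:22 ⇒ 0x83c00000 ⇒ little 00 00 c0 83

000008850000c083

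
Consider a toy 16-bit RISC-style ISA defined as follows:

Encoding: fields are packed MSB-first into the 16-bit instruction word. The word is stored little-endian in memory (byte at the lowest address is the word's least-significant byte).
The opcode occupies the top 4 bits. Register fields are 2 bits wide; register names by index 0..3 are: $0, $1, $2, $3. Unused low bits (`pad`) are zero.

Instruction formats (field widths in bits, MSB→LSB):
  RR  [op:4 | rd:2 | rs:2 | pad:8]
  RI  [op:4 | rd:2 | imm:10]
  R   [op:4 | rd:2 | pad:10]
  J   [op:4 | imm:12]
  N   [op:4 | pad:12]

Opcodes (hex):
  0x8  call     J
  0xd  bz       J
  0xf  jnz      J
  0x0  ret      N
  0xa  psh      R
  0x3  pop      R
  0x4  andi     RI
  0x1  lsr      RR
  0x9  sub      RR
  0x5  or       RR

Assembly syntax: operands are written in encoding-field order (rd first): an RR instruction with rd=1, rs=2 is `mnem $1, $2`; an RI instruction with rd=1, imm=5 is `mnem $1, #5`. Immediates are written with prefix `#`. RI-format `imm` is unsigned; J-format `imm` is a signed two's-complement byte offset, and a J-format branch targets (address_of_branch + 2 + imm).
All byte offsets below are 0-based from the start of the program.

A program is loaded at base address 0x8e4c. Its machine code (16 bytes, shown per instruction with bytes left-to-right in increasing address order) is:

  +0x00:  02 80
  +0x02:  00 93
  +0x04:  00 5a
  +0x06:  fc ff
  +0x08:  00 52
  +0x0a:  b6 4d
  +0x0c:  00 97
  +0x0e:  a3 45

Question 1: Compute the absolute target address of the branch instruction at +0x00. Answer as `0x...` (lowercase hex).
@+00  little-endian(02 80) = 0x8002
  opcode bits[15:12]=0x8: call/J
  [11:0] imm=2 = #2
  target = base 0x8e4c + off 0x00 + 2 + imm 2 = 0x8e50

0x8e50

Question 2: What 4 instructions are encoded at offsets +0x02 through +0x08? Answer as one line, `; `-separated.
@+02  little-endian(00 93) = 0x9300
  top 4b → 0x9 → sub [RR]
  rd: (w>>10)&0x3=0x0 → $0
  rs: (w>>8)&0x3=0x3 → $3
@+04  little-endian(00 5a) = 0x5a00
  top 4b → 0x5 → or [RR]
  rd: (w>>10)&0x3=0x2 → $2
  rs: (w>>8)&0x3=0x2 → $2
@+06  little-endian(fc ff) = 0xfffc
  top 4b → 0xf → jnz [J]
  imm: (w>>0)&0xfff=0xffc (s12→-4) → #-4
@+08  little-endian(00 52) = 0x5200
  top 4b → 0x5 → or [RR]
  rd: (w>>10)&0x3=0x0 → $0
  rs: (w>>8)&0x3=0x2 → $2

sub $0, $3; or $2, $2; jnz #-4; or $0, $2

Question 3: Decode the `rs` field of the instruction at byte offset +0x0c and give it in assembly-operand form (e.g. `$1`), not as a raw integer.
$3

@+0c  little-endian(00 97) = 0x9700
  opcode bits[15:12]=0x9: sub/RR
  rd: (w>>10)&0x3=0x1 → $1
  rs: (w>>8)&0x3=0x3 → $3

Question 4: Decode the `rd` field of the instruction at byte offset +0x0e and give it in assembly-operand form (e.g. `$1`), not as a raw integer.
$1

off 0x0e: read a3 45 as little → 0x45a3
  op=0x45a3>>12=0x4 ⇒ andi (RI)
  rd: (w>>10)&0x3=0x1 → $1
  imm: (w>>0)&0x3ff=0x1a3 → #419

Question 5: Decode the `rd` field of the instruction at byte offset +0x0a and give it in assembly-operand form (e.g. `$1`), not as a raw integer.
@+0a  little-endian(b6 4d) = 0x4db6
  top 4b → 0x4 → andi [RI]
  [11:10] rd=3 = $3
  [9:0] imm=438 = #438

$3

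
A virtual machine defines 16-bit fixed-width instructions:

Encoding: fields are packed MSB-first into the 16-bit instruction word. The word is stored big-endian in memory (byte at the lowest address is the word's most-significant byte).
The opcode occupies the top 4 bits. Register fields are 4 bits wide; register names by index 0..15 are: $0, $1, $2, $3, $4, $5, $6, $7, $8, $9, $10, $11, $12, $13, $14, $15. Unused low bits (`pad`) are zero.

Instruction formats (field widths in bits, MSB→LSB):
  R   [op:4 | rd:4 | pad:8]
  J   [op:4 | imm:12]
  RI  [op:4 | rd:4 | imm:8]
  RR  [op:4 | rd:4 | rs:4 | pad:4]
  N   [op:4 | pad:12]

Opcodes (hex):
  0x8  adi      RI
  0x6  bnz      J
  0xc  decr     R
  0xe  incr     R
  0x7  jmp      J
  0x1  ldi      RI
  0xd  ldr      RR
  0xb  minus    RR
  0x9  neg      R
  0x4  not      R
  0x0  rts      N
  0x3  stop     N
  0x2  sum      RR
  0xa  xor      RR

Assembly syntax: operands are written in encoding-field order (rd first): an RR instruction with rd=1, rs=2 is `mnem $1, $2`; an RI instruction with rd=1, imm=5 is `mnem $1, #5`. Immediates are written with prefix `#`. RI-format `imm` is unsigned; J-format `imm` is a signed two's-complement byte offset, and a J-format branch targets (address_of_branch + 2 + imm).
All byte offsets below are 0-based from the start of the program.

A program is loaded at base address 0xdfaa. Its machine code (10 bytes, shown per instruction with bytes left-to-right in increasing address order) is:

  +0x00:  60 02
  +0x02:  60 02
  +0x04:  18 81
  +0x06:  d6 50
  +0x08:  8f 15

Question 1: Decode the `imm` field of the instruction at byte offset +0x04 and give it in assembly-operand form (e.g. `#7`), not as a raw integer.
off 0x04: read 18 81 as big → 0x1881
  opcode bits[15:12]=0x1: ldi/RI
  rd: (w>>8)&0xf=0x8 → $8
  imm: (w>>0)&0xff=0x81 → #129

#129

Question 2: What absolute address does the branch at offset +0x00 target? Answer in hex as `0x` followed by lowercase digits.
@+00  big-endian(60 02) = 0x6002
  opcode bits[15:12]=0x6: bnz/J
  imm: (w>>0)&0xfff=0x2 → #2
  target = base 0xdfaa + off 0x00 + 2 + imm 2 = 0xdfae

0xdfae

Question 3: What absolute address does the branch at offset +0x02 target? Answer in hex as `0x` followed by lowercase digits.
[02] 60 02 → 0x6002
  op=0x6002>>12=0x6 ⇒ bnz (J)
  imm@[11:0]=0x2 ⇒ #2
  target = base 0xdfaa + off 0x02 + 2 + imm 2 = 0xdfb0

0xdfb0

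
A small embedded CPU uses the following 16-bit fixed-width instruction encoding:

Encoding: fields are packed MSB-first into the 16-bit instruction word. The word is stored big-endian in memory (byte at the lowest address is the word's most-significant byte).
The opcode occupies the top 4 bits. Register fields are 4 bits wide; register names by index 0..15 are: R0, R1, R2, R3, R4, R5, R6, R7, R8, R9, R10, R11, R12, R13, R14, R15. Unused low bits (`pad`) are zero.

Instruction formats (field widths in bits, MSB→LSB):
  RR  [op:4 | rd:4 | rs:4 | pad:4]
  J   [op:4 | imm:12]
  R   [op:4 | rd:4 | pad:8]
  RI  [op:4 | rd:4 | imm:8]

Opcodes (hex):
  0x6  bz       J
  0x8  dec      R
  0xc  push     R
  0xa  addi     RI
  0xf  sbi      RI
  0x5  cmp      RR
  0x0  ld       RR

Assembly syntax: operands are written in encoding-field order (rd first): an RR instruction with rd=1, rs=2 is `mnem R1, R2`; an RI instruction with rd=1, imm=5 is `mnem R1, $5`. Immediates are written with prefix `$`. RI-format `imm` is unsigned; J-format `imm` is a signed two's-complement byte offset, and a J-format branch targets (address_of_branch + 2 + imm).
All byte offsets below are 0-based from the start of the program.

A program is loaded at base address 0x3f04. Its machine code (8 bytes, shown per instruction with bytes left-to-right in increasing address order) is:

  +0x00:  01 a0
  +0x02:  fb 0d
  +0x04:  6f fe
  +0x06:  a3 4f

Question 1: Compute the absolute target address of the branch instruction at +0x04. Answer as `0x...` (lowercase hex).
off 0x04: read 6f fe as big → 0x6ffe
  top 4b → 0x6 → bz [J]
  [11:0] imm=4094 (s12→-2) = $-2
  target = base 0x3f04 + off 0x04 + 2 + imm -2 = 0x3f08

0x3f08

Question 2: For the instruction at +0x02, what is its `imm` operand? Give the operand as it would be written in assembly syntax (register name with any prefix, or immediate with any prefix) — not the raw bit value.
$13

off 0x02: read fb 0d as big → 0xfb0d
  opcode bits[15:12]=0xf: sbi/RI
  rd@[11:8]=0xb ⇒ R11
  imm@[7:0]=0xd ⇒ $13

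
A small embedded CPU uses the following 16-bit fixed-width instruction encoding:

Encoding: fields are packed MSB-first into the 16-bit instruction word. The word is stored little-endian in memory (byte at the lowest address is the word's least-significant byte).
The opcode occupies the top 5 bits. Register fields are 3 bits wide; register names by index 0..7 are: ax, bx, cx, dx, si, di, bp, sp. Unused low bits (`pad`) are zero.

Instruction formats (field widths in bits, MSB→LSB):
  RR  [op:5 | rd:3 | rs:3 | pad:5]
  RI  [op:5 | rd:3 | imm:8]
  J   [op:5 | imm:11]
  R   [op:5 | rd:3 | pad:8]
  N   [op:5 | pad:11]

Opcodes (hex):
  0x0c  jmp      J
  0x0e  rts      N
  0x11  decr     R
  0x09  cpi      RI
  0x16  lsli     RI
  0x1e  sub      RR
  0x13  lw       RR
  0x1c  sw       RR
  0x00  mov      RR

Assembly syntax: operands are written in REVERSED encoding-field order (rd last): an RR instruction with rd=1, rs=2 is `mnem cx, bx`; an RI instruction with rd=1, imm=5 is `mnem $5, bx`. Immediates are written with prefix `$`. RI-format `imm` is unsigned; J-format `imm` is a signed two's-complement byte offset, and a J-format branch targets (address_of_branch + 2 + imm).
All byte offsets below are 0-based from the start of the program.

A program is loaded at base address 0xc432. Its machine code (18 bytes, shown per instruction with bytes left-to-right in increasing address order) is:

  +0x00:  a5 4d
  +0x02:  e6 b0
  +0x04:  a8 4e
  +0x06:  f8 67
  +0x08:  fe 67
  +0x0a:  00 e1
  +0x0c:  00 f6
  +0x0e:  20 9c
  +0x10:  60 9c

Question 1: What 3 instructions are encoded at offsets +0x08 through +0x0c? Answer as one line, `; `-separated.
@+08  little-endian(fe 67) = 0x67fe
  op=0x67fe>>11=0xc ⇒ jmp (J)
  imm: (w>>0)&0x7ff=0x7fe (s11→-2) → $-2
@+0a  little-endian(00 e1) = 0xe100
  op=0xe100>>11=0x1c ⇒ sw (RR)
  rd: (w>>8)&0x7=0x1 → bx
  rs: (w>>5)&0x7=0x0 → ax
@+0c  little-endian(00 f6) = 0xf600
  op=0xf600>>11=0x1e ⇒ sub (RR)
  rd: (w>>8)&0x7=0x6 → bp
  rs: (w>>5)&0x7=0x0 → ax

jmp $-2; sw ax, bx; sub ax, bp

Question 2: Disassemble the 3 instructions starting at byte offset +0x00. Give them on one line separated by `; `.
@+00  little-endian(a5 4d) = 0x4da5
  top 5b → 0x9 → cpi [RI]
  rd: (w>>8)&0x7=0x5 → di
  imm: (w>>0)&0xff=0xa5 → $165
@+02  little-endian(e6 b0) = 0xb0e6
  top 5b → 0x16 → lsli [RI]
  rd: (w>>8)&0x7=0x0 → ax
  imm: (w>>0)&0xff=0xe6 → $230
@+04  little-endian(a8 4e) = 0x4ea8
  top 5b → 0x9 → cpi [RI]
  rd: (w>>8)&0x7=0x6 → bp
  imm: (w>>0)&0xff=0xa8 → $168

cpi $165, di; lsli $230, ax; cpi $168, bp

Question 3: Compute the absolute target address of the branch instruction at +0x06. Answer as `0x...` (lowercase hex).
[06] f8 67 → 0x67f8
  top 5b → 0xc → jmp [J]
  imm: (w>>0)&0x7ff=0x7f8 (s11→-8) → $-8
  target = base 0xc432 + off 0x06 + 2 + imm -8 = 0xc432

0xc432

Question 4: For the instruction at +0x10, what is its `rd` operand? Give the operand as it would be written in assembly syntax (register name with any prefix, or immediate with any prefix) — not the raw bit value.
si

[10] 60 9c → 0x9c60
  op=0x9c60>>11=0x13 ⇒ lw (RR)
  rd: (w>>8)&0x7=0x4 → si
  rs: (w>>5)&0x7=0x3 → dx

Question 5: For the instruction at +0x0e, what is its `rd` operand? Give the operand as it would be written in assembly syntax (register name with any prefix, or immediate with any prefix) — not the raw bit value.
si

off 0x0e: read 20 9c as little → 0x9c20
  opcode bits[15:11]=0x13: lw/RR
  rd: (w>>8)&0x7=0x4 → si
  rs: (w>>5)&0x7=0x1 → bx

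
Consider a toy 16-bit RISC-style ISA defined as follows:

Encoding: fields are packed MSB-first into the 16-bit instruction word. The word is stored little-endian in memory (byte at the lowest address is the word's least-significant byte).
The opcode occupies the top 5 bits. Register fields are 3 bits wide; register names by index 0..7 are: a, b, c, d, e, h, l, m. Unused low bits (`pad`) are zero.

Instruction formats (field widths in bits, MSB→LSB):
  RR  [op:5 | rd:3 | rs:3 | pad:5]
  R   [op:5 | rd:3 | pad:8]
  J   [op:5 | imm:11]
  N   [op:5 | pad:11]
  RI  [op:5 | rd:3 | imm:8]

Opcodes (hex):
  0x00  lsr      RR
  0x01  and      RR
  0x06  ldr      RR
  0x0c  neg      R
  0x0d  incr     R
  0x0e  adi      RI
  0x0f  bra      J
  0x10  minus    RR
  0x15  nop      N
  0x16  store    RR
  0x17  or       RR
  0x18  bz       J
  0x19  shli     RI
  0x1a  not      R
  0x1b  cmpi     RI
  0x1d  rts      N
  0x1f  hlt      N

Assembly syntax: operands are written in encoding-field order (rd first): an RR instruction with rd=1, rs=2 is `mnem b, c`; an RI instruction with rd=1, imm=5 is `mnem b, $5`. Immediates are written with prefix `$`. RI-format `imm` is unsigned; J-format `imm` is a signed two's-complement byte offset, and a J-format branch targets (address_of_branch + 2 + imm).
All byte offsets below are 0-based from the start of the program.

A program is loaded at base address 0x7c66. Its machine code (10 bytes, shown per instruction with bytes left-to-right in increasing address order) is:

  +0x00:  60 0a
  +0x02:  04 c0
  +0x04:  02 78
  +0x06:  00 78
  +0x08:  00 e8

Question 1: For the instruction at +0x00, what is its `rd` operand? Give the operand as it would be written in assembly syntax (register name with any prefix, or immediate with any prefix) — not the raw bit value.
+0x00: 60 0a ⇒ word 0x0a60 (little)
  opcode bits[15:11]=0x1: and/RR
  [10:8] rd=2 = c
  [7:5] rs=3 = d

c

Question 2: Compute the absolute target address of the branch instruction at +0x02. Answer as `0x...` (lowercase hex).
@+02  little-endian(04 c0) = 0xc004
  top 5b → 0x18 → bz [J]
  imm@[10:0]=0x4 ⇒ $4
  target = base 0x7c66 + off 0x02 + 2 + imm 4 = 0x7c6e

0x7c6e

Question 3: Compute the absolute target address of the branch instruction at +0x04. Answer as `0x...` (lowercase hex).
0x7c6e

off 0x04: read 02 78 as little → 0x7802
  top 5b → 0xf → bra [J]
  [10:0] imm=2 = $2
  target = base 0x7c66 + off 0x04 + 2 + imm 2 = 0x7c6e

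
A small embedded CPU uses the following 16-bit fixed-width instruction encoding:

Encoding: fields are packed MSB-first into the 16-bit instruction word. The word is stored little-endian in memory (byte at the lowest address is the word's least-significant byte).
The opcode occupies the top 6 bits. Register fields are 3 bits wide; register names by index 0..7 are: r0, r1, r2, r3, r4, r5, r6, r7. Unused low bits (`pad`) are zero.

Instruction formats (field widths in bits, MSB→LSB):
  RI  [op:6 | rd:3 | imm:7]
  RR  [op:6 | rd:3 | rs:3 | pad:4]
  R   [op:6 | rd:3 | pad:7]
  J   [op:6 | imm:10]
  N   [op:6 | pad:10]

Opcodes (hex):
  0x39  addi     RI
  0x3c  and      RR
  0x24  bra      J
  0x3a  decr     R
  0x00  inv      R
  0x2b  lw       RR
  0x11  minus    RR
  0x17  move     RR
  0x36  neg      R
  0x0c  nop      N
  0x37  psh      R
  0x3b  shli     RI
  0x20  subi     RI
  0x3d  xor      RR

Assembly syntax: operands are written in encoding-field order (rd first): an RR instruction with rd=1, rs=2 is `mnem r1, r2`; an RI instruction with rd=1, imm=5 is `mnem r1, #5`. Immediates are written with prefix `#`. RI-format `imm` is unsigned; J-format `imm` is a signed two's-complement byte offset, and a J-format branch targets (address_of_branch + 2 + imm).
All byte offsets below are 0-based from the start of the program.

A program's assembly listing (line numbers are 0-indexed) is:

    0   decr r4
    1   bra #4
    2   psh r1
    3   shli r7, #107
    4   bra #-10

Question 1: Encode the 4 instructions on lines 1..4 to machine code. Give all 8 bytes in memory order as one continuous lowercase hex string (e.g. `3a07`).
049080dcebeff693

line 1 (bra): pack op=0x24:6|imm=4:10 = 0x9004; little→ 04 90
line 2 (psh): pack op=0x37:6|rd=1:3|pad=0:7 = 0xdc80; little→ 80 dc
line 3 (shli): pack op=0x3b:6|rd=7:3|imm=107:7 = 0xefeb; little→ eb ef
line 4 (bra): pack op=0x24:6|imm=-10:10 = 0x93f6; little→ f6 93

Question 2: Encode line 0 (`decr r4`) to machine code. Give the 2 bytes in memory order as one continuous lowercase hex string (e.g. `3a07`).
L0: decr op=0x3a:6|rd=4:3|pad=0:7 ⇒ 0xea00 ⇒ little 00 ea

00ea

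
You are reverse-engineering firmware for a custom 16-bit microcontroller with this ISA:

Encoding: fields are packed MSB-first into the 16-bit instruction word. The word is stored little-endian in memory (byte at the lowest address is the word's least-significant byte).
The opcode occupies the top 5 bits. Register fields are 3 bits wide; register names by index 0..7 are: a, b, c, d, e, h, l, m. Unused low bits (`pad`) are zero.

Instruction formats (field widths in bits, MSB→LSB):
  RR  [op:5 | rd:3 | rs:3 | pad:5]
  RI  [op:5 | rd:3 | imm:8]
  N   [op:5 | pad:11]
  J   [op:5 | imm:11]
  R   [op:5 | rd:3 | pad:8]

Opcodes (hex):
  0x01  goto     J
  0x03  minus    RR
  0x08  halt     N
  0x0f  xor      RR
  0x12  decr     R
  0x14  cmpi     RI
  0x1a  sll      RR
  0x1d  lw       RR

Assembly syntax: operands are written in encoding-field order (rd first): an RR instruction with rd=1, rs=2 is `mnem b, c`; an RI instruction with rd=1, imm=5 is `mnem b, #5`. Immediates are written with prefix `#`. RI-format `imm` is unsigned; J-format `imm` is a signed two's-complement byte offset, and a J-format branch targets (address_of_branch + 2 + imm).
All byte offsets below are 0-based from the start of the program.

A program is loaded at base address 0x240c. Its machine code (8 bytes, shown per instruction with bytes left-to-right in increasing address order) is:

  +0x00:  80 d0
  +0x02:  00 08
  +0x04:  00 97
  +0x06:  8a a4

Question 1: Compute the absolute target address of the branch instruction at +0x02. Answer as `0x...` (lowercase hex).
off 0x02: read 00 08 as little → 0x0800
  op=0x0800>>11=0x1 ⇒ goto (J)
  [10:0] imm=0 = #0
  target = base 0x240c + off 0x02 + 2 + imm 0 = 0x2410

0x2410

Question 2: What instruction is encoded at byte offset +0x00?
sll a, e

[00] 80 d0 → 0xd080
  top 5b → 0x1a → sll [RR]
  rd: (w>>8)&0x7=0x0 → a
  rs: (w>>5)&0x7=0x4 → e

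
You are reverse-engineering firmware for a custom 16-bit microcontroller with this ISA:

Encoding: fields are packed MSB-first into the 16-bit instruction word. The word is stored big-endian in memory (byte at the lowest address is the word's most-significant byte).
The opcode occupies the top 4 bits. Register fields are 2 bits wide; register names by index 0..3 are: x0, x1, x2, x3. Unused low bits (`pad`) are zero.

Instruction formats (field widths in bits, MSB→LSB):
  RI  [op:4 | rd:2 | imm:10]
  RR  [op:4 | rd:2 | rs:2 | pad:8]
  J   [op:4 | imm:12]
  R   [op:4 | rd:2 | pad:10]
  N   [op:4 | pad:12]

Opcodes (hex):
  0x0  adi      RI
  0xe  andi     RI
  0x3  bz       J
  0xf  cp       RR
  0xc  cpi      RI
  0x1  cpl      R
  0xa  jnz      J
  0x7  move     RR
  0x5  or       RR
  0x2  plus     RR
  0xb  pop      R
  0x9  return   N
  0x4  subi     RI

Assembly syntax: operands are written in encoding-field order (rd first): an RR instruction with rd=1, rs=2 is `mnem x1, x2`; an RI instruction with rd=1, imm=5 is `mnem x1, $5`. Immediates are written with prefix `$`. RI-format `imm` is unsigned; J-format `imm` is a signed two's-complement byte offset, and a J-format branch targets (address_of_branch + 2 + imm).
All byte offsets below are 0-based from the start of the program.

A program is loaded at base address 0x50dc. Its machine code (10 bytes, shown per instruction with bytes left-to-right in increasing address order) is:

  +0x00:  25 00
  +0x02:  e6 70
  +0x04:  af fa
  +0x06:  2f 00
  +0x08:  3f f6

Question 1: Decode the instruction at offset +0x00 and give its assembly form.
@+00  big-endian(25 00) = 0x2500
  top 4b → 0x2 → plus [RR]
  rd@[11:10]=0x1 ⇒ x1
  rs@[9:8]=0x1 ⇒ x1

plus x1, x1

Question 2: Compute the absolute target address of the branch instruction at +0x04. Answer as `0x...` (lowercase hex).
+0x04: af fa ⇒ word 0xaffa (big)
  op=0xaffa>>12=0xa ⇒ jnz (J)
  [11:0] imm=4090 (s12→-6) = $-6
  target = base 0x50dc + off 0x04 + 2 + imm -6 = 0x50dc

0x50dc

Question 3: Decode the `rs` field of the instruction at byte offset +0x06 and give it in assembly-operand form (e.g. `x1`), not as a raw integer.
[06] 2f 00 → 0x2f00
  opcode bits[15:12]=0x2: plus/RR
  rd: (w>>10)&0x3=0x3 → x3
  rs: (w>>8)&0x3=0x3 → x3

x3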